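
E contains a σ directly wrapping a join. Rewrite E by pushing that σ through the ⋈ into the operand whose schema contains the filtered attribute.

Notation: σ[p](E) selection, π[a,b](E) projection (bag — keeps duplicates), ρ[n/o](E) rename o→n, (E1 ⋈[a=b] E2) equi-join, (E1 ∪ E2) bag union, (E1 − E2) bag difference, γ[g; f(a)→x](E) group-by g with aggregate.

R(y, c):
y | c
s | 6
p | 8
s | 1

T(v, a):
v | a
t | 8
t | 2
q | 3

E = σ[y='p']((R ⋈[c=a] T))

σ filters on y, owned by the left side.
E' = (σ[y='p'](R) ⋈[c=a] T)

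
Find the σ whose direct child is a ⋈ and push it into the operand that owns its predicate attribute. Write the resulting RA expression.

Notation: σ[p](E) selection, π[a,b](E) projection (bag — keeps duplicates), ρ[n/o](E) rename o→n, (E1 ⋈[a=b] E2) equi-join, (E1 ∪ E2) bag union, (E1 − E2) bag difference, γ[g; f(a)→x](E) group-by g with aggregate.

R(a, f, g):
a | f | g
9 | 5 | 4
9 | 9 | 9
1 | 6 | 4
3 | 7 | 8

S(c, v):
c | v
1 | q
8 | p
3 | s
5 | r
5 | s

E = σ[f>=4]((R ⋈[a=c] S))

σ filters on f, owned by the left side.
E' = (σ[f>=4](R) ⋈[a=c] S)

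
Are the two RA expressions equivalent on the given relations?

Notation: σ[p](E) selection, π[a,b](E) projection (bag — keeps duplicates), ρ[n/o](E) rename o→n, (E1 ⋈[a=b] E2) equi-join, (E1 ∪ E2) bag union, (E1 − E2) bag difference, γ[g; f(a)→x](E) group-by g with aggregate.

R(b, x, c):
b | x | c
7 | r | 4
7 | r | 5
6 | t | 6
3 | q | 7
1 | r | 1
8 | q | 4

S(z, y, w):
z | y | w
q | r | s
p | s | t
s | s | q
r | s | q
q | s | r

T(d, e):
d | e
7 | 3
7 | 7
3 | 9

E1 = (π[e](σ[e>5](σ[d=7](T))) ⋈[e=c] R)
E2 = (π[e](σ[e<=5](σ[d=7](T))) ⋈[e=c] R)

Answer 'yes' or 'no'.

E1 per-node cardinality:
  T → 3
  σ[d=7](T) → 2
  σ[e>5](σ[d=7](T)) → 1
  π[e](σ[e>5](σ[d=7](T))) → 1
  R → 6
  (π[e](σ[e>5](σ[d=7](T))) ⋈[e=c] R) → 1
E2 per-node cardinality:
  T → 3
  σ[d=7](T) → 2
  σ[e<=5](σ[d=7](T)) → 1
  π[e](σ[e<=5](σ[d=7](T))) → 1
  R → 6
  (π[e](σ[e<=5](σ[d=7](T))) ⋈[e=c] R) → 0

E1 result:
e | b | x | c
7 | 3 | q | 7
E2 result:
e | b | x | c
(0 rows)
Witness: (7, 3, 'q', 7) appears 1× in E1 but 0× in E2.

no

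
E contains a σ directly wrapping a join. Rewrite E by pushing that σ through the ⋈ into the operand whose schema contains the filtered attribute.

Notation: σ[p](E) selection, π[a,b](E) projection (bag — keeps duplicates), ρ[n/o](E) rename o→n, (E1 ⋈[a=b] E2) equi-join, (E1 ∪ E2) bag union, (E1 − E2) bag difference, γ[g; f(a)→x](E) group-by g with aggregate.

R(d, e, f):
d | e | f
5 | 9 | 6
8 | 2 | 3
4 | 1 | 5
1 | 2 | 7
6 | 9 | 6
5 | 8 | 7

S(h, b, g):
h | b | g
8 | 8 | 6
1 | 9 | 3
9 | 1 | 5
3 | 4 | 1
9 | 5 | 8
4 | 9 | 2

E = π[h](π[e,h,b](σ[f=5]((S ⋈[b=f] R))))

σ filters on f, owned by the right side.
E' = π[h](π[e,h,b]((S ⋈[b=f] σ[f=5](R))))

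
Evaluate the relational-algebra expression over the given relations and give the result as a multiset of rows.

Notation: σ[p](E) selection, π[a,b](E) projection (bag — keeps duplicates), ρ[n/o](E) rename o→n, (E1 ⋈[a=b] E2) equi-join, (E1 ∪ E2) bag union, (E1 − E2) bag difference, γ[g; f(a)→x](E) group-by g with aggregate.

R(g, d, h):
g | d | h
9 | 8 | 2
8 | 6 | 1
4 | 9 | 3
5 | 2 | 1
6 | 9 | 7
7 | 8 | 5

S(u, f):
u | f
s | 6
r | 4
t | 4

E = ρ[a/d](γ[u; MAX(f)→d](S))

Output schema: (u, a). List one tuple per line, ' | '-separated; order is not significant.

Row counts bottom-up:
  S → 3
  γ[u; MAX(f)→d](S) → 3
  ρ[a/d](γ[u; MAX(f)→d](S)) → 3

== RESULT ==
u | a
r | 4
s | 6
t | 4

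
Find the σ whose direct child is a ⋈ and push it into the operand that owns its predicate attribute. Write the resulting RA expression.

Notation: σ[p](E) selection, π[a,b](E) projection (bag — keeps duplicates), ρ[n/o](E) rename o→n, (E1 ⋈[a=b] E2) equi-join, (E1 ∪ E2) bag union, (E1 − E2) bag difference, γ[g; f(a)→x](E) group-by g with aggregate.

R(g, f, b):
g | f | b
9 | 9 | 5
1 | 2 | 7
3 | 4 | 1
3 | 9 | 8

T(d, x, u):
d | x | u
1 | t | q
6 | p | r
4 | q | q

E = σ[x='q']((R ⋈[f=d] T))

σ filters on x, owned by the right side.
E' = (R ⋈[f=d] σ[x='q'](T))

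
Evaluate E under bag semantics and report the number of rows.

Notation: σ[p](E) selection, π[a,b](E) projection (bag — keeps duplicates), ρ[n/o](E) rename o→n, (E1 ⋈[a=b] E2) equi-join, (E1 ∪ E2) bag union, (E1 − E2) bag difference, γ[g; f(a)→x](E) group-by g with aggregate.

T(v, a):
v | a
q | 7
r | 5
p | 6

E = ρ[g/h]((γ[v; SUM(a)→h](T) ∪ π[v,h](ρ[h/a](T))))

Per-node cardinality:
  T → 3
  γ[v; SUM(a)→h](T) → 3
  T → 3
  ρ[h/a](T) → 3
  π[v,h](ρ[h/a](T)) → 3
  (γ[v; SUM(a)→h](T) ∪ π[v,h](ρ[h/a](T))) → 6
  ρ[g/h]((γ[v; SUM(a)→h](T) ∪ π[v,h](ρ[h/a](T)))) → 6

|E| = 6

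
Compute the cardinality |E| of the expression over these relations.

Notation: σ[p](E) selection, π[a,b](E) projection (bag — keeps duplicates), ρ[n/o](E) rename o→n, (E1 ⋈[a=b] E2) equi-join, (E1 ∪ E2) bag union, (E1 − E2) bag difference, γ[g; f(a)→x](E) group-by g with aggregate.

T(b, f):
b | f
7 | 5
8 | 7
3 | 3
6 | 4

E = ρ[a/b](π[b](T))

Subexpression sizes:
  T → 4
  π[b](T) → 4
  ρ[a/b](π[b](T)) → 4

|E| = 4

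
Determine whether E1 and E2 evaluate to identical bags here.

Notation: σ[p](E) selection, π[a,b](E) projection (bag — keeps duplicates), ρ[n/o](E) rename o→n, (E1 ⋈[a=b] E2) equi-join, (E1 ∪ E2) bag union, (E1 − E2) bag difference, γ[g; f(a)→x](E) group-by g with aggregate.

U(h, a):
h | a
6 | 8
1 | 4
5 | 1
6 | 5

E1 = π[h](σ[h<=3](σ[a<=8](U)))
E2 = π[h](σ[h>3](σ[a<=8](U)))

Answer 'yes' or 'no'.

E1 stepwise |·|:
  U → 4
  σ[a<=8](U) → 4
  σ[h<=3](σ[a<=8](U)) → 1
  π[h](σ[h<=3](σ[a<=8](U))) → 1
E2 stepwise |·|:
  U → 4
  σ[a<=8](U) → 4
  σ[h>3](σ[a<=8](U)) → 3
  π[h](σ[h>3](σ[a<=8](U))) → 3

E1 result:
h
1
E2 result:
h
5
6
6
Witness: (6,) appears 0× in E1 but 2× in E2.

no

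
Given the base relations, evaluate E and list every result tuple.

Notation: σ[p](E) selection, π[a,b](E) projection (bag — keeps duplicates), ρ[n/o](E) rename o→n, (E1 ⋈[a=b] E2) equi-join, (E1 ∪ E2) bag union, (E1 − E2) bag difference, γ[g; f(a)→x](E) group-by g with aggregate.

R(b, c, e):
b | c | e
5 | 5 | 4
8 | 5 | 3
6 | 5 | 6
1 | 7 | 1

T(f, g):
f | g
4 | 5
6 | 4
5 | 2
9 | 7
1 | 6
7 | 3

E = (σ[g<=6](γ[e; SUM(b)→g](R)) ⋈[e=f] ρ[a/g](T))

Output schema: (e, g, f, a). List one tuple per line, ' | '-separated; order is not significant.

Per-node cardinality:
  R → 4
  γ[e; SUM(b)→g](R) → 4
  σ[g<=6](γ[e; SUM(b)→g](R)) → 3
  T → 6
  ρ[a/g](T) → 6
  (σ[g<=6](γ[e; SUM(b)→g](R)) ⋈[e=f] ρ[a/g](T)) → 3

== RESULT ==
e | g | f | a
1 | 1 | 1 | 6
4 | 5 | 4 | 5
6 | 6 | 6 | 4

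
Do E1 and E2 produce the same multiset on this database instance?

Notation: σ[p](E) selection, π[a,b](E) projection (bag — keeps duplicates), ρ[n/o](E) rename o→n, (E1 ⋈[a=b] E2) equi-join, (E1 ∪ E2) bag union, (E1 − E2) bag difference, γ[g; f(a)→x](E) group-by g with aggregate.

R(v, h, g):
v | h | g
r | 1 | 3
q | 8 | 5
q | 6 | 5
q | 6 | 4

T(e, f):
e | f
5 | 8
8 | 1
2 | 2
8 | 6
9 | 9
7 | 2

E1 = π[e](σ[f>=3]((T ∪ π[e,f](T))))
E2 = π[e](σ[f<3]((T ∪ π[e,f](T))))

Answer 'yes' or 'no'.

E1 per-node cardinality:
  T → 6
  T → 6
  π[e,f](T) → 6
  (T ∪ π[e,f](T)) → 12
  σ[f>=3]((T ∪ π[e,f](T))) → 6
  π[e](σ[f>=3]((T ∪ π[e,f](T)))) → 6
E2 per-node cardinality:
  T → 6
  T → 6
  π[e,f](T) → 6
  (T ∪ π[e,f](T)) → 12
  σ[f<3]((T ∪ π[e,f](T))) → 6
  π[e](σ[f<3]((T ∪ π[e,f](T)))) → 6

E1 result:
e
5
5
8
8
9
9
E2 result:
e
2
2
7
7
8
8
Witness: (7,) appears 0× in E1 but 2× in E2.

no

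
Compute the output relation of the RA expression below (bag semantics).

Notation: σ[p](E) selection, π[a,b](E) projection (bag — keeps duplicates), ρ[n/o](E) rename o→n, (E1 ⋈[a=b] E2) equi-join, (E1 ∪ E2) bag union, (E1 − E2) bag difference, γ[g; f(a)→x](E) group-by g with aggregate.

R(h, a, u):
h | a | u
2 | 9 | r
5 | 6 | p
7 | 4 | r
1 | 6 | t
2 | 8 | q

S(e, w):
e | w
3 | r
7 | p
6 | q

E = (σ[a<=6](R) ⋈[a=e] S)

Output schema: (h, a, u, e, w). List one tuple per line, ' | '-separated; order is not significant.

Stepwise |·|:
  R → 5
  σ[a<=6](R) → 3
  S → 3
  (σ[a<=6](R) ⋈[a=e] S) → 2

== RESULT ==
h | a | u | e | w
1 | 6 | t | 6 | q
5 | 6 | p | 6 | q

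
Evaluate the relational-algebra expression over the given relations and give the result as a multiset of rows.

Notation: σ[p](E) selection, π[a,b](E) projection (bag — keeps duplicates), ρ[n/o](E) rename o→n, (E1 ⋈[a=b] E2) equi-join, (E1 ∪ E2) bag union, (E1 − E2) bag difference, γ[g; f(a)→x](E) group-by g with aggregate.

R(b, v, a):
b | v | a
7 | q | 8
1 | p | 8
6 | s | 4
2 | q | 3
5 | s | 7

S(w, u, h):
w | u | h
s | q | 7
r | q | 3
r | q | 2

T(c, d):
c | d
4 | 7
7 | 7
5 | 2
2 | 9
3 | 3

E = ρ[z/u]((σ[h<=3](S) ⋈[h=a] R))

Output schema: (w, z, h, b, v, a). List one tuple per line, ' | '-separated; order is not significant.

Subexpression sizes:
  S → 3
  σ[h<=3](S) → 2
  R → 5
  (σ[h<=3](S) ⋈[h=a] R) → 1
  ρ[z/u]((σ[h<=3](S) ⋈[h=a] R)) → 1

== RESULT ==
w | z | h | b | v | a
r | q | 3 | 2 | q | 3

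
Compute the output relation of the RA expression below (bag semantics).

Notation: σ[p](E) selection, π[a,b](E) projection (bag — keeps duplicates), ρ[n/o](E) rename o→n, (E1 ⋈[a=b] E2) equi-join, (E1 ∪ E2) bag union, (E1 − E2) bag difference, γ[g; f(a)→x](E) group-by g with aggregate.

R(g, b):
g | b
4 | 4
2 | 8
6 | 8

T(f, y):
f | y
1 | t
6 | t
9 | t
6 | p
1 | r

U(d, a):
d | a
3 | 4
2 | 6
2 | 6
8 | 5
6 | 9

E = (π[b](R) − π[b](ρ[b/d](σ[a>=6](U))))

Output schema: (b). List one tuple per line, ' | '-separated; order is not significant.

Row counts bottom-up:
  R → 3
  π[b](R) → 3
  U → 5
  σ[a>=6](U) → 3
  ρ[b/d](σ[a>=6](U)) → 3
  π[b](ρ[b/d](σ[a>=6](U))) → 3
  (π[b](R) − π[b](ρ[b/d](σ[a>=6](U)))) → 3

== RESULT ==
b
4
8
8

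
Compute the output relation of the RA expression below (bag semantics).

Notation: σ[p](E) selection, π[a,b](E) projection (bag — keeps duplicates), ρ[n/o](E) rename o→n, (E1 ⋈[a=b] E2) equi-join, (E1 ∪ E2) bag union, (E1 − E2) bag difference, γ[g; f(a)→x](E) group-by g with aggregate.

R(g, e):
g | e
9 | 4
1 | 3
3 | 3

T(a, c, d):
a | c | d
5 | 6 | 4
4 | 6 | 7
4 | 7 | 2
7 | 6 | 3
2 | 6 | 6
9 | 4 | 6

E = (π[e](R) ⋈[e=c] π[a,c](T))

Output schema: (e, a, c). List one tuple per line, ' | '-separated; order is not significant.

Per-node cardinality:
  R → 3
  π[e](R) → 3
  T → 6
  π[a,c](T) → 6
  (π[e](R) ⋈[e=c] π[a,c](T)) → 1

== RESULT ==
e | a | c
4 | 9 | 4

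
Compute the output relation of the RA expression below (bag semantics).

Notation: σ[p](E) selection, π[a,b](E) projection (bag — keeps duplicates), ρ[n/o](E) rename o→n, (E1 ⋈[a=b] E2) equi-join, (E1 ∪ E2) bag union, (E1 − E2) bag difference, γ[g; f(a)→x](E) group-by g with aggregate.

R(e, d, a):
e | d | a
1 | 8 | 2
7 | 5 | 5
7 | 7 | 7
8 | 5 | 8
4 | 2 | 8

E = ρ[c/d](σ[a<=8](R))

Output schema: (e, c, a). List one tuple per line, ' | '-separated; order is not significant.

Per-node cardinality:
  R → 5
  σ[a<=8](R) → 5
  ρ[c/d](σ[a<=8](R)) → 5

== RESULT ==
e | c | a
1 | 8 | 2
4 | 2 | 8
7 | 5 | 5
7 | 7 | 7
8 | 5 | 8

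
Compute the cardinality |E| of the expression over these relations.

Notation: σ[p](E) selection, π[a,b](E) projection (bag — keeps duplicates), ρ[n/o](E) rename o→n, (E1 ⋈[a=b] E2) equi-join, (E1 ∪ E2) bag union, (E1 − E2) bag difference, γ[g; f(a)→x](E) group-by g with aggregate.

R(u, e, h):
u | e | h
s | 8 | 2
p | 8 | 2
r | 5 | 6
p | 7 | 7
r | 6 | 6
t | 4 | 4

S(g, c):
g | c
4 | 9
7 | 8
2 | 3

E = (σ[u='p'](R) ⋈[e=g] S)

Subexpression sizes:
  R → 6
  σ[u='p'](R) → 2
  S → 3
  (σ[u='p'](R) ⋈[e=g] S) → 1

|E| = 1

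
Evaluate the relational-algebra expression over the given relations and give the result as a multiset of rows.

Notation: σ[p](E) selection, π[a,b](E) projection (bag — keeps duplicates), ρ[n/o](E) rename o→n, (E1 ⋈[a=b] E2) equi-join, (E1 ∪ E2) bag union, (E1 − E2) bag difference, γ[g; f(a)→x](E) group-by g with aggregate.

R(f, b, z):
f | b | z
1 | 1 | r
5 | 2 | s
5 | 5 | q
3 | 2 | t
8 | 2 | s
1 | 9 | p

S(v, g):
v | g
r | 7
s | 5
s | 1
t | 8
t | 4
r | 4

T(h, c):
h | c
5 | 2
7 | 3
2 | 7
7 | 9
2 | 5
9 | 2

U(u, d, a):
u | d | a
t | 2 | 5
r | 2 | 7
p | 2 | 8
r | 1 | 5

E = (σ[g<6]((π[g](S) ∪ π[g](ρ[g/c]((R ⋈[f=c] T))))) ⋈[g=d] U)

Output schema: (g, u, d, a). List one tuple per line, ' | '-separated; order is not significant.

Row counts bottom-up:
  S → 6
  π[g](S) → 6
  R → 6
  T → 6
  (R ⋈[f=c] T) → 3
  ρ[g/c]((R ⋈[f=c] T)) → 3
  π[g](ρ[g/c]((R ⋈[f=c] T))) → 3
  (π[g](S) ∪ π[g](ρ[g/c]((R ⋈[f=c] T)))) → 9
  σ[g<6]((π[g](S) ∪ π[g](ρ[g/c]((R ⋈[f=c] T))))) → 7
  U → 4
  (σ[g<6]((π[g](S) ∪ π[g](ρ[g/c]((R ⋈[f=c] T))))) ⋈[g=d] U) → 1

== RESULT ==
g | u | d | a
1 | r | 1 | 5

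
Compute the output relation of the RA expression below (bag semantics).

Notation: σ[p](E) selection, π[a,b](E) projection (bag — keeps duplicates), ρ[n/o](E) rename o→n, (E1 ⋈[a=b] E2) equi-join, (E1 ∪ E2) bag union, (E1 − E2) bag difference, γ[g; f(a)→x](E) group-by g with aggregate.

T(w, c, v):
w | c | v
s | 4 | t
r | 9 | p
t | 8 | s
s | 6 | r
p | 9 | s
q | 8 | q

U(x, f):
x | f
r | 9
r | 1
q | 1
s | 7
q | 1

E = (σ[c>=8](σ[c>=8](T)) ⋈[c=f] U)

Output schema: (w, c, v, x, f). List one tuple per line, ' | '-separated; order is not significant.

Subexpression sizes:
  T → 6
  σ[c>=8](T) → 4
  σ[c>=8](σ[c>=8](T)) → 4
  U → 5
  (σ[c>=8](σ[c>=8](T)) ⋈[c=f] U) → 2

== RESULT ==
w | c | v | x | f
p | 9 | s | r | 9
r | 9 | p | r | 9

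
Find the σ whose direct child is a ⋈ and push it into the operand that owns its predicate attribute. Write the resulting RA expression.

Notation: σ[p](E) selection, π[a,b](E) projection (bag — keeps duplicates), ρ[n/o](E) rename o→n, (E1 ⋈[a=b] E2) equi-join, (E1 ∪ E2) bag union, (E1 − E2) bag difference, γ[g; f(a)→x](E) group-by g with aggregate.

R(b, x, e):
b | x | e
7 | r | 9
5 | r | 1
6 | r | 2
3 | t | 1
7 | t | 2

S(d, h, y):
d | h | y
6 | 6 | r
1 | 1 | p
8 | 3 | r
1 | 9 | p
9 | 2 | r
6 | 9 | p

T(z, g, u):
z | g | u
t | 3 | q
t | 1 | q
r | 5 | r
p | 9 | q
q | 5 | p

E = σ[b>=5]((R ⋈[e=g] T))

σ filters on b, owned by the left side.
E' = (σ[b>=5](R) ⋈[e=g] T)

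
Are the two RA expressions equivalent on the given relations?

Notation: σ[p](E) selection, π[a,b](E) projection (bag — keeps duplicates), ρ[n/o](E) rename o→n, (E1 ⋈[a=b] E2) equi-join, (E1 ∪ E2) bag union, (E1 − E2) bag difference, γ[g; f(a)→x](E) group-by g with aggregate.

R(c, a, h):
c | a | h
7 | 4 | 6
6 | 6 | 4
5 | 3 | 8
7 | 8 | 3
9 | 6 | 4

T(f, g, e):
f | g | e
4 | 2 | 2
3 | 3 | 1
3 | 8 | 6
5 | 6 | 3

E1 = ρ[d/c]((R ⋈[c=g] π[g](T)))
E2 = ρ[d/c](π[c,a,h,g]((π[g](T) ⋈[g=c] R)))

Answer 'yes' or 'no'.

E1 stepwise |·|:
  R → 5
  T → 4
  π[g](T) → 4
  (R ⋈[c=g] π[g](T)) → 1
  ρ[d/c]((R ⋈[c=g] π[g](T))) → 1
E2 stepwise |·|:
  T → 4
  π[g](T) → 4
  R → 5
  (π[g](T) ⋈[g=c] R) → 1
  π[c,a,h,g]((π[g](T) ⋈[g=c] R)) → 1
  ρ[d/c](π[c,a,h,g]((π[g](T) ⋈[g=c] R))) → 1

E1 and E2 produce the same multiset:
d | a | h | g
6 | 6 | 4 | 6

yes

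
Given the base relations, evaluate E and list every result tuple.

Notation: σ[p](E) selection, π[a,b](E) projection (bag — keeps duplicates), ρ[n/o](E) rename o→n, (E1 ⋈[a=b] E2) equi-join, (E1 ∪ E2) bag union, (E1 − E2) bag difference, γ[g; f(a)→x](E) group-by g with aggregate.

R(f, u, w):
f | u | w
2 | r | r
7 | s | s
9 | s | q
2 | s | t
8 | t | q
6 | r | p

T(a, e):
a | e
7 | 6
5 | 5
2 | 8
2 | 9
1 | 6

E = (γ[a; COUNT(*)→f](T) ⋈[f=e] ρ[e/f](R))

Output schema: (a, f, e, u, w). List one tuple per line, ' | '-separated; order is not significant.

Stepwise |·|:
  T → 5
  γ[a; COUNT(*)→f](T) → 4
  R → 6
  ρ[e/f](R) → 6
  (γ[a; COUNT(*)→f](T) ⋈[f=e] ρ[e/f](R)) → 2

== RESULT ==
a | f | e | u | w
2 | 2 | 2 | r | r
2 | 2 | 2 | s | t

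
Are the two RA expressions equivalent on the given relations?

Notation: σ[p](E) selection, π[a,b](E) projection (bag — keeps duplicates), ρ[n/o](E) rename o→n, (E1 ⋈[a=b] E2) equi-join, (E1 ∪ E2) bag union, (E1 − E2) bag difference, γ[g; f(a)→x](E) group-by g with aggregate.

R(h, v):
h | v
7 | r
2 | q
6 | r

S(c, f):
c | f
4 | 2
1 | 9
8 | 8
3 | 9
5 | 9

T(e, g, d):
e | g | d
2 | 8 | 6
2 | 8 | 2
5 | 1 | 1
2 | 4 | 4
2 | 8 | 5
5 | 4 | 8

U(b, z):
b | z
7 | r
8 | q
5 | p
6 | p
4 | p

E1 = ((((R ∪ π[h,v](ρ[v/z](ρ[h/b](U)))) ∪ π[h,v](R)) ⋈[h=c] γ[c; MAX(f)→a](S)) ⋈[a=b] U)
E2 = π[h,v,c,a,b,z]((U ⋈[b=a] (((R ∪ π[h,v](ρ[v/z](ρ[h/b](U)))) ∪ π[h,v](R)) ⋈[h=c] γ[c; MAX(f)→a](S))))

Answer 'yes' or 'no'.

E1 subexpression sizes:
  R → 3
  U → 5
  ρ[h/b](U) → 5
  ρ[v/z](ρ[h/b](U)) → 5
  π[h,v](ρ[v/z](ρ[h/b](U))) → 5
  (R ∪ π[h,v](ρ[v/z](ρ[h/b](U)))) → 8
  R → 3
  π[h,v](R) → 3
  ((R ∪ π[h,v](ρ[v/z](ρ[h/b](U)))) ∪ π[h,v](R)) → 11
  S → 5
  γ[c; MAX(f)→a](S) → 5
  (((R ∪ π[h,v](ρ[v/z](ρ[h/b](U)))) ∪ π[h,v](R)) ⋈[h=c] γ[c; MAX(f)→a](S)) → 3
  U → 5
  ((((R ∪ π[h,v](ρ[v/z](ρ[h/b](U)))) ∪ π[h,v](R)) ⋈[h=c] γ[c; MAX(f)→a](S)) ⋈[a=b] U) → 1
E2 subexpression sizes:
  U → 5
  R → 3
  U → 5
  ρ[h/b](U) → 5
  ρ[v/z](ρ[h/b](U)) → 5
  π[h,v](ρ[v/z](ρ[h/b](U))) → 5
  (R ∪ π[h,v](ρ[v/z](ρ[h/b](U)))) → 8
  R → 3
  π[h,v](R) → 3
  ((R ∪ π[h,v](ρ[v/z](ρ[h/b](U)))) ∪ π[h,v](R)) → 11
  S → 5
  γ[c; MAX(f)→a](S) → 5
  (((R ∪ π[h,v](ρ[v/z](ρ[h/b](U)))) ∪ π[h,v](R)) ⋈[h=c] γ[c; MAX(f)→a](S)) → 3
  (U ⋈[b=a] (((R ∪ π[h,v](ρ[v/z](ρ[h/b](U)))) ∪ π[h,v](R)) ⋈[h=c] γ[c; MAX(f)→a](S))) → 1
  π[h,v,c,a,b,z]((U ⋈[b=a] (((R ∪ π[h,v](ρ[v/z](ρ[h/b](U)))) ∪ π[h,v](R)) ⋈[h=c] γ[c; MAX(f)→a](S)))) → 1

E1 and E2 produce the same multiset:
h | v | c | a | b | z
8 | q | 8 | 8 | 8 | q

yes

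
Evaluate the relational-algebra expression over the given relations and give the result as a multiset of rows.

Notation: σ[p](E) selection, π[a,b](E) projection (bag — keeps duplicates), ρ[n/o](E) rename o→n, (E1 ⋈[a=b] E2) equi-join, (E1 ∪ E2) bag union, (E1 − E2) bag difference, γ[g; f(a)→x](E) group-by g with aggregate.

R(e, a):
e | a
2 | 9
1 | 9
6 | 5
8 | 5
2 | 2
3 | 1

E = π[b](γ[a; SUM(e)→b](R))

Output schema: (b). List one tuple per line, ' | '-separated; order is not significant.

Per-node cardinality:
  R → 6
  γ[a; SUM(e)→b](R) → 4
  π[b](γ[a; SUM(e)→b](R)) → 4

== RESULT ==
b
2
3
3
14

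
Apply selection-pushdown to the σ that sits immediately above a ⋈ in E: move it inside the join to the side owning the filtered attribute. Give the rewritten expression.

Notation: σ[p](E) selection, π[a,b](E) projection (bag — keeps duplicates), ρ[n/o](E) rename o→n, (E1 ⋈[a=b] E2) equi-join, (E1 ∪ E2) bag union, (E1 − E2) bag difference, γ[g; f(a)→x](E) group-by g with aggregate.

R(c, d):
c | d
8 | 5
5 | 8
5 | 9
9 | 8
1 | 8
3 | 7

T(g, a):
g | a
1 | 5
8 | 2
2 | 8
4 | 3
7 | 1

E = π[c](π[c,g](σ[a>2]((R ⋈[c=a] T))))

σ filters on a, owned by the right side.
E' = π[c](π[c,g]((R ⋈[c=a] σ[a>2](T))))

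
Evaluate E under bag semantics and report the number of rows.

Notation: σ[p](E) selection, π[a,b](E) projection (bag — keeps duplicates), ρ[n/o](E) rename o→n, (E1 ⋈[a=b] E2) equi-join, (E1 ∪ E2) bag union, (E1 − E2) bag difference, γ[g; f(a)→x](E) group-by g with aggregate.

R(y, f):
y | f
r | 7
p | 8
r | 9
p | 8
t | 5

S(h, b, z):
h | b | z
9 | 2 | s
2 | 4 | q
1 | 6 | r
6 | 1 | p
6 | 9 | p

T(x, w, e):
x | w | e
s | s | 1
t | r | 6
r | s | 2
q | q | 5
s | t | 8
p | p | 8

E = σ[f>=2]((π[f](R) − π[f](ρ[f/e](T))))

Stepwise |·|:
  R → 5
  π[f](R) → 5
  T → 6
  ρ[f/e](T) → 6
  π[f](ρ[f/e](T)) → 6
  (π[f](R) − π[f](ρ[f/e](T))) → 2
  σ[f>=2]((π[f](R) − π[f](ρ[f/e](T)))) → 2

|E| = 2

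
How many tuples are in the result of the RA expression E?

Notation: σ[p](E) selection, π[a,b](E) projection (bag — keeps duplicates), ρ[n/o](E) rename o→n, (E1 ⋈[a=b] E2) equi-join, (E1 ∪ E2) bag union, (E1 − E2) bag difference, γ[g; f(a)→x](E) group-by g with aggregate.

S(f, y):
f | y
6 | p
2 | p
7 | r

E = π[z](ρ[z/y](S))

Per-node cardinality:
  S → 3
  ρ[z/y](S) → 3
  π[z](ρ[z/y](S)) → 3

|E| = 3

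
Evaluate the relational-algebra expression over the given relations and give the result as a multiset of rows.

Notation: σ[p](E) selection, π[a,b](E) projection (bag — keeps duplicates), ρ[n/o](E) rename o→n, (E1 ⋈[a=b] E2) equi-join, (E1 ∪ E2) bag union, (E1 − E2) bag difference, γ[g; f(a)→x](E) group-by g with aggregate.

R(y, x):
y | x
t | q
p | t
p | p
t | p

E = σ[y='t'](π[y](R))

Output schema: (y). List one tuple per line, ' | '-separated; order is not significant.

Row counts bottom-up:
  R → 4
  π[y](R) → 4
  σ[y='t'](π[y](R)) → 2

== RESULT ==
y
t
t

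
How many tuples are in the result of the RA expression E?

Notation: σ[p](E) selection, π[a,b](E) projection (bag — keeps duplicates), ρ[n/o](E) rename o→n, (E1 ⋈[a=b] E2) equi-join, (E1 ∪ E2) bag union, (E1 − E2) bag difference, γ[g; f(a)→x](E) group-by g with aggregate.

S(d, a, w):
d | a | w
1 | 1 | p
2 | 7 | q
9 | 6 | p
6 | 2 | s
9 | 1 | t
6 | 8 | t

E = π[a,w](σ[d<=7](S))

Row counts bottom-up:
  S → 6
  σ[d<=7](S) → 4
  π[a,w](σ[d<=7](S)) → 4

|E| = 4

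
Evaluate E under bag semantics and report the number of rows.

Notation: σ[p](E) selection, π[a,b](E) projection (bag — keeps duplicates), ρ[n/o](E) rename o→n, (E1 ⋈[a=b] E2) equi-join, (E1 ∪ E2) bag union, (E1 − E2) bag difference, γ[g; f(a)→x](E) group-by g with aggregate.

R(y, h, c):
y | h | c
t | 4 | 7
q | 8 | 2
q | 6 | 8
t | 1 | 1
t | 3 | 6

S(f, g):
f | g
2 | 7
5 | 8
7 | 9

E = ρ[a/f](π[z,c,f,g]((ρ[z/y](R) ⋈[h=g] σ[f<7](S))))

Per-node cardinality:
  R → 5
  ρ[z/y](R) → 5
  S → 3
  σ[f<7](S) → 2
  (ρ[z/y](R) ⋈[h=g] σ[f<7](S)) → 1
  π[z,c,f,g]((ρ[z/y](R) ⋈[h=g] σ[f<7](S))) → 1
  ρ[a/f](π[z,c,f,g]((ρ[z/y](R) ⋈[h=g] σ[f<7](S)))) → 1

|E| = 1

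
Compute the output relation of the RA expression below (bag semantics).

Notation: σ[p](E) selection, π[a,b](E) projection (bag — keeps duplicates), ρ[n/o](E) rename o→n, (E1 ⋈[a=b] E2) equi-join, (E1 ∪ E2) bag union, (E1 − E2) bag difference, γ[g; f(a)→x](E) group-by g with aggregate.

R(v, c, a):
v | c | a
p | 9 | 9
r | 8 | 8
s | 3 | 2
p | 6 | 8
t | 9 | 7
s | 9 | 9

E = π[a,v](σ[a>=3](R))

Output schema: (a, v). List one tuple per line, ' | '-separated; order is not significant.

Stepwise |·|:
  R → 6
  σ[a>=3](R) → 5
  π[a,v](σ[a>=3](R)) → 5

== RESULT ==
a | v
7 | t
8 | p
8 | r
9 | p
9 | s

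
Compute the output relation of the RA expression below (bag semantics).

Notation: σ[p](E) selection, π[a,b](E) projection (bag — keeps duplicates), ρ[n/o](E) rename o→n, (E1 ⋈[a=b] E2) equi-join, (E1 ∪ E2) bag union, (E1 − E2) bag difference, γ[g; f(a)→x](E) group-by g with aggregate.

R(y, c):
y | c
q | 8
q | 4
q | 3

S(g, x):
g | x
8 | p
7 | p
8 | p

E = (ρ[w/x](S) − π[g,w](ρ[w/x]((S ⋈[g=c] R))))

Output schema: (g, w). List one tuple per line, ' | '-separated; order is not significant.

Stepwise |·|:
  S → 3
  ρ[w/x](S) → 3
  S → 3
  R → 3
  (S ⋈[g=c] R) → 2
  ρ[w/x]((S ⋈[g=c] R)) → 2
  π[g,w](ρ[w/x]((S ⋈[g=c] R))) → 2
  (ρ[w/x](S) − π[g,w](ρ[w/x]((S ⋈[g=c] R)))) → 1

== RESULT ==
g | w
7 | p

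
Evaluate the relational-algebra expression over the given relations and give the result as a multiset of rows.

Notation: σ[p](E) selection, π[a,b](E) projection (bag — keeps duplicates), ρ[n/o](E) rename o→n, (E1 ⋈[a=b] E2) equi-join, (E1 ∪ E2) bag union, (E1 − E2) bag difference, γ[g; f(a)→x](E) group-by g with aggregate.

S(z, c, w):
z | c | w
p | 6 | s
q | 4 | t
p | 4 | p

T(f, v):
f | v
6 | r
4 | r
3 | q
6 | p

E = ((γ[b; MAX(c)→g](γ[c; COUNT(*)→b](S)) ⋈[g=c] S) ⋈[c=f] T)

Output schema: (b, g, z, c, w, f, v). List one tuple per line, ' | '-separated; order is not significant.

Per-node cardinality:
  S → 3
  γ[c; COUNT(*)→b](S) → 2
  γ[b; MAX(c)→g](γ[c; COUNT(*)→b](S)) → 2
  S → 3
  (γ[b; MAX(c)→g](γ[c; COUNT(*)→b](S)) ⋈[g=c] S) → 3
  T → 4
  ((γ[b; MAX(c)→g](γ[c; COUNT(*)→b](S)) ⋈[g=c] S) ⋈[c=f] T) → 4

== RESULT ==
b | g | z | c | w | f | v
1 | 6 | p | 6 | s | 6 | p
1 | 6 | p | 6 | s | 6 | r
2 | 4 | p | 4 | p | 4 | r
2 | 4 | q | 4 | t | 4 | r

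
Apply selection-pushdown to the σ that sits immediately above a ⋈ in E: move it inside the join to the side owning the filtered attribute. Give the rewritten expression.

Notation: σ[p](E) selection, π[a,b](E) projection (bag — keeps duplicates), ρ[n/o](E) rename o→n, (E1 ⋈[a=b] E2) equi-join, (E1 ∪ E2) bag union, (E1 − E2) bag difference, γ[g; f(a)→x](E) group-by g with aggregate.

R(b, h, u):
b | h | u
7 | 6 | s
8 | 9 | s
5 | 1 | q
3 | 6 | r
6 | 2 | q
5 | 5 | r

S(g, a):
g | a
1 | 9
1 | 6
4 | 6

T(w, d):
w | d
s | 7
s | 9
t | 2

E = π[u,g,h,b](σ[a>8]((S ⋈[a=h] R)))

σ filters on a, owned by the left side.
E' = π[u,g,h,b]((σ[a>8](S) ⋈[a=h] R))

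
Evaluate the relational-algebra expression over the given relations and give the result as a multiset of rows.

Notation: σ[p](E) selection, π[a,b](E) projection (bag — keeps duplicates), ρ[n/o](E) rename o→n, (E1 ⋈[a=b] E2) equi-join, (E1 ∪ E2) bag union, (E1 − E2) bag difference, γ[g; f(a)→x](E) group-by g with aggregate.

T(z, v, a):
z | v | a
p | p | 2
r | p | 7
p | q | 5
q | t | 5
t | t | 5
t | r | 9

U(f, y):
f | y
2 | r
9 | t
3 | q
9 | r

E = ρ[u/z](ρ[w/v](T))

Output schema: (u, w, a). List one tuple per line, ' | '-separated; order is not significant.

Row counts bottom-up:
  T → 6
  ρ[w/v](T) → 6
  ρ[u/z](ρ[w/v](T)) → 6

== RESULT ==
u | w | a
p | p | 2
p | q | 5
q | t | 5
r | p | 7
t | r | 9
t | t | 5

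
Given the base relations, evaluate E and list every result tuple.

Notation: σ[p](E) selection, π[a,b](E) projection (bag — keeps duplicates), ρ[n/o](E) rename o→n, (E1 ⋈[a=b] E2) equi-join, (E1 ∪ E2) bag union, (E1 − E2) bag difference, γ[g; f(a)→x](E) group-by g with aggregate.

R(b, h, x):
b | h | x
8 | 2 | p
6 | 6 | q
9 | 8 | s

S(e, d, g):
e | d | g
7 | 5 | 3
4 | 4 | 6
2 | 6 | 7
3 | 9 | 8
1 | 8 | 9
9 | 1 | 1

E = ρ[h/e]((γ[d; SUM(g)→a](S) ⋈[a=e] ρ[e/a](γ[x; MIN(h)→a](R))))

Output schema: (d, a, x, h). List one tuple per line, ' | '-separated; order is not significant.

Stepwise |·|:
  S → 6
  γ[d; SUM(g)→a](S) → 6
  R → 3
  γ[x; MIN(h)→a](R) → 3
  ρ[e/a](γ[x; MIN(h)→a](R)) → 3
  (γ[d; SUM(g)→a](S) ⋈[a=e] ρ[e/a](γ[x; MIN(h)→a](R))) → 2
  ρ[h/e]((γ[d; SUM(g)→a](S) ⋈[a=e] ρ[e/a](γ[x; MIN(h)→a](R)))) → 2

== RESULT ==
d | a | x | h
4 | 6 | q | 6
9 | 8 | s | 8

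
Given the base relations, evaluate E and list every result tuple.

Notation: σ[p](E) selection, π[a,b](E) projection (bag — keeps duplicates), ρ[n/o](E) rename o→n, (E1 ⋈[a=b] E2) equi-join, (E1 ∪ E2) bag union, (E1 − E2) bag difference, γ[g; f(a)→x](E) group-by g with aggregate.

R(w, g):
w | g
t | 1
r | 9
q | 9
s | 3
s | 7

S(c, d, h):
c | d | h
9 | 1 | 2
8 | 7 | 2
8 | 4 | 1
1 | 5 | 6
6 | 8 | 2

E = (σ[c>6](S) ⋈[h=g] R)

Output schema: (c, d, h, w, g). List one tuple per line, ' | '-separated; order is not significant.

Row counts bottom-up:
  S → 5
  σ[c>6](S) → 3
  R → 5
  (σ[c>6](S) ⋈[h=g] R) → 1

== RESULT ==
c | d | h | w | g
8 | 4 | 1 | t | 1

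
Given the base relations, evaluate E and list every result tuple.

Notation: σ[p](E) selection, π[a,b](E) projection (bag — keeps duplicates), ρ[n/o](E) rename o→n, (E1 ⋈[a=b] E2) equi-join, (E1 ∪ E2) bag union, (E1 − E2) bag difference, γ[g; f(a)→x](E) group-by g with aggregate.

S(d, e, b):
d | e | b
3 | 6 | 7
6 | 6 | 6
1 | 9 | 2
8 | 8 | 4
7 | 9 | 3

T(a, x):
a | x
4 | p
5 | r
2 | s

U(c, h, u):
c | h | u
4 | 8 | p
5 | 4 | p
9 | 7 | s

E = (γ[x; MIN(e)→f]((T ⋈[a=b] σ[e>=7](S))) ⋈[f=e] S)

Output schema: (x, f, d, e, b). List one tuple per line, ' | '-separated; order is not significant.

Per-node cardinality:
  T → 3
  S → 5
  σ[e>=7](S) → 3
  (T ⋈[a=b] σ[e>=7](S)) → 2
  γ[x; MIN(e)→f]((T ⋈[a=b] σ[e>=7](S))) → 2
  S → 5
  (γ[x; MIN(e)→f]((T ⋈[a=b] σ[e>=7](S))) ⋈[f=e] S) → 3

== RESULT ==
x | f | d | e | b
p | 8 | 8 | 8 | 4
s | 9 | 1 | 9 | 2
s | 9 | 7 | 9 | 3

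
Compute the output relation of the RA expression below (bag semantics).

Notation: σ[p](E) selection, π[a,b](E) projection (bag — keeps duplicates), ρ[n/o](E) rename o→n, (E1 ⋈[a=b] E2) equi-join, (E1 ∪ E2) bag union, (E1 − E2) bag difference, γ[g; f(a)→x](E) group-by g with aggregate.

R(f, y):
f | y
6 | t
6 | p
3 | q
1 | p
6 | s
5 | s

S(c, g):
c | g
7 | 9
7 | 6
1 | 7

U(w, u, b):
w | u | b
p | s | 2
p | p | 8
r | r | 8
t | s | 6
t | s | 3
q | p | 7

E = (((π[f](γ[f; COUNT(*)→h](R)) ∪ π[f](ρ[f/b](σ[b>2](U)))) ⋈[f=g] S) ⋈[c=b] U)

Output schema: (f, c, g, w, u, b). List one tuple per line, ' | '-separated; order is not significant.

Row counts bottom-up:
  R → 6
  γ[f; COUNT(*)→h](R) → 4
  π[f](γ[f; COUNT(*)→h](R)) → 4
  U → 6
  σ[b>2](U) → 5
  ρ[f/b](σ[b>2](U)) → 5
  π[f](ρ[f/b](σ[b>2](U))) → 5
  (π[f](γ[f; COUNT(*)→h](R)) ∪ π[f](ρ[f/b](σ[b>2](U)))) → 9
  S → 3
  ((π[f](γ[f; COUNT(*)→h](R)) ∪ π[f](ρ[f/b](σ[b>2](U)))) ⋈[f=g] S) → 3
  U → 6
  (((π[f](γ[f; COUNT(*)→h](R)) ∪ π[f](ρ[f/b](σ[b>2](U)))) ⋈[f=g] S) ⋈[c=b] U) → 2

== RESULT ==
f | c | g | w | u | b
6 | 7 | 6 | q | p | 7
6 | 7 | 6 | q | p | 7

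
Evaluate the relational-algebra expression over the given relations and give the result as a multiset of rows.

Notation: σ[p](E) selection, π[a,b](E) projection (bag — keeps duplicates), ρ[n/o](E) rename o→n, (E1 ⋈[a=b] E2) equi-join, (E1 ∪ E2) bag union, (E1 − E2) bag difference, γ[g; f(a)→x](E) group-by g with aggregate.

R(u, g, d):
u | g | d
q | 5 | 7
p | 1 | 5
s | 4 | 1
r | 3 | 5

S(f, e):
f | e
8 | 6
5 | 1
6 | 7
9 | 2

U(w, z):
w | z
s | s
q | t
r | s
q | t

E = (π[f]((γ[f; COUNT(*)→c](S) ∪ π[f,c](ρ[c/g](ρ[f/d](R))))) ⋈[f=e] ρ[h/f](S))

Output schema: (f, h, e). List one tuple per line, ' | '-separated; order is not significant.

Row counts bottom-up:
  S → 4
  γ[f; COUNT(*)→c](S) → 4
  R → 4
  ρ[f/d](R) → 4
  ρ[c/g](ρ[f/d](R)) → 4
  π[f,c](ρ[c/g](ρ[f/d](R))) → 4
  (γ[f; COUNT(*)→c](S) ∪ π[f,c](ρ[c/g](ρ[f/d](R)))) → 8
  π[f]((γ[f; COUNT(*)→c](S) ∪ π[f,c](ρ[c/g](ρ[f/d](R))))) → 8
  S → 4
  ρ[h/f](S) → 4
  (π[f]((γ[f; COUNT(*)→c](S) ∪ π[f,c](ρ[c/g](ρ[f/d](R))))) ⋈[f=e] ρ[h/f](S)) → 3

== RESULT ==
f | h | e
1 | 5 | 1
6 | 8 | 6
7 | 6 | 7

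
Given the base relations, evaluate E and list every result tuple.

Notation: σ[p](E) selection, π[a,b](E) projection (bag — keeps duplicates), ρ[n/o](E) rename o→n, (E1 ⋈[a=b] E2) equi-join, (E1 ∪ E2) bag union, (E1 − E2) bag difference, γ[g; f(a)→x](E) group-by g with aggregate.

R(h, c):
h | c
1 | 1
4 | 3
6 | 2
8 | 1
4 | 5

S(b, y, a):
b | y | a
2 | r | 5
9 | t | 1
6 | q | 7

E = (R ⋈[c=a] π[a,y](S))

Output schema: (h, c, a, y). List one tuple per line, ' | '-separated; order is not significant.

Row counts bottom-up:
  R → 5
  S → 3
  π[a,y](S) → 3
  (R ⋈[c=a] π[a,y](S)) → 3

== RESULT ==
h | c | a | y
1 | 1 | 1 | t
4 | 5 | 5 | r
8 | 1 | 1 | t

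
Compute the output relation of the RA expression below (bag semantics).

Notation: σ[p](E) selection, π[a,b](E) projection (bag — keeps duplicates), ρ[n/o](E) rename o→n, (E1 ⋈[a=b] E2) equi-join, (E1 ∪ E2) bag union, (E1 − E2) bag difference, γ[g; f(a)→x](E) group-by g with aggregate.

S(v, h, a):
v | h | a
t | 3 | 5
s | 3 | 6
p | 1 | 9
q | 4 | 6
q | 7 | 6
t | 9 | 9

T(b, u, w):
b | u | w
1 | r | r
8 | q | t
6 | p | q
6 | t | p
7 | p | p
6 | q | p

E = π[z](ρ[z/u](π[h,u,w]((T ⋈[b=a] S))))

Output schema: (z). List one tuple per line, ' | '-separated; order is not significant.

Row counts bottom-up:
  T → 6
  S → 6
  (T ⋈[b=a] S) → 9
  π[h,u,w]((T ⋈[b=a] S)) → 9
  ρ[z/u](π[h,u,w]((T ⋈[b=a] S))) → 9
  π[z](ρ[z/u](π[h,u,w]((T ⋈[b=a] S)))) → 9

== RESULT ==
z
p
p
p
q
q
q
t
t
t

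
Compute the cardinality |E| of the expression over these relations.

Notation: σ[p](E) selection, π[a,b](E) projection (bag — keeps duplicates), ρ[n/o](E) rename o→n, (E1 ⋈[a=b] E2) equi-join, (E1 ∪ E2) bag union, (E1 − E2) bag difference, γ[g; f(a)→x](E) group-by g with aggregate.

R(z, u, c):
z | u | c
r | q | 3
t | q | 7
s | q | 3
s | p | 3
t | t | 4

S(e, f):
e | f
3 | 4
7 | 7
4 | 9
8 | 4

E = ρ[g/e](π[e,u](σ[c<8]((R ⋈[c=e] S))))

Subexpression sizes:
  R → 5
  S → 4
  (R ⋈[c=e] S) → 5
  σ[c<8]((R ⋈[c=e] S)) → 5
  π[e,u](σ[c<8]((R ⋈[c=e] S))) → 5
  ρ[g/e](π[e,u](σ[c<8]((R ⋈[c=e] S)))) → 5

|E| = 5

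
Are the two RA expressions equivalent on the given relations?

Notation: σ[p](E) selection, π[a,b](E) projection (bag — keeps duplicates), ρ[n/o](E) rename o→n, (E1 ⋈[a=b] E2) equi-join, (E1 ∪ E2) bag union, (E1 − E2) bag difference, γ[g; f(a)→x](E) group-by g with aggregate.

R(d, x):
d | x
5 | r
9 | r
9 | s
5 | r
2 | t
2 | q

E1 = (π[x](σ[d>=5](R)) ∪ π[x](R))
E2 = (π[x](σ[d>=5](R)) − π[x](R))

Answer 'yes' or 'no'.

E1 stepwise |·|:
  R → 6
  σ[d>=5](R) → 4
  π[x](σ[d>=5](R)) → 4
  R → 6
  π[x](R) → 6
  (π[x](σ[d>=5](R)) ∪ π[x](R)) → 10
E2 stepwise |·|:
  R → 6
  σ[d>=5](R) → 4
  π[x](σ[d>=5](R)) → 4
  R → 6
  π[x](R) → 6
  (π[x](σ[d>=5](R)) − π[x](R)) → 0

E1 result:
x
q
r
r
r
r
r
r
s
s
t
E2 result:
x
(0 rows)
Witness: ('t',) appears 1× in E1 but 0× in E2.

no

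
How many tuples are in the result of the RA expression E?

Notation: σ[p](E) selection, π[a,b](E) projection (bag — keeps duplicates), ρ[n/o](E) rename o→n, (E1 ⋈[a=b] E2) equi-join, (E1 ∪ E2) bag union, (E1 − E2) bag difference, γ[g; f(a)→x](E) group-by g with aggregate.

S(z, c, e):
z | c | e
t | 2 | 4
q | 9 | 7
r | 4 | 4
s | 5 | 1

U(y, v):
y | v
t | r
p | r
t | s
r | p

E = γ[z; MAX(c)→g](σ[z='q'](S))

Per-node cardinality:
  S → 4
  σ[z='q'](S) → 1
  γ[z; MAX(c)→g](σ[z='q'](S)) → 1

|E| = 1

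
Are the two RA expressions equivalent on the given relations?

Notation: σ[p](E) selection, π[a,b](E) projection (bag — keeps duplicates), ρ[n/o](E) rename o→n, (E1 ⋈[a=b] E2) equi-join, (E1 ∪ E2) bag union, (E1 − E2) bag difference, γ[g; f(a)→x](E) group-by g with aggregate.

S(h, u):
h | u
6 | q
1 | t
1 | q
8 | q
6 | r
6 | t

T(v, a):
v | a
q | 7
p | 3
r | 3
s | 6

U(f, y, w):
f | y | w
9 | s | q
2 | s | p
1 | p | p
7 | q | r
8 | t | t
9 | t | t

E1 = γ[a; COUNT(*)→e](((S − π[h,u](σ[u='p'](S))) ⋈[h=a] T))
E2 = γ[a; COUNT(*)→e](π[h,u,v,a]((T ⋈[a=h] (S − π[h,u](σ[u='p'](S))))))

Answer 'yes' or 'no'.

E1 subexpression sizes:
  S → 6
  S → 6
  σ[u='p'](S) → 0
  π[h,u](σ[u='p'](S)) → 0
  (S − π[h,u](σ[u='p'](S))) → 6
  T → 4
  ((S − π[h,u](σ[u='p'](S))) ⋈[h=a] T) → 3
  γ[a; COUNT(*)→e](((S − π[h,u](σ[u='p'](S))) ⋈[h=a] T)) → 1
E2 subexpression sizes:
  T → 4
  S → 6
  S → 6
  σ[u='p'](S) → 0
  π[h,u](σ[u='p'](S)) → 0
  (S − π[h,u](σ[u='p'](S))) → 6
  (T ⋈[a=h] (S − π[h,u](σ[u='p'](S)))) → 3
  π[h,u,v,a]((T ⋈[a=h] (S − π[h,u](σ[u='p'](S))))) → 3
  γ[a; COUNT(*)→e](π[h,u,v,a]((T ⋈[a=h] (S − π[h,u](σ[u='p'](S)))))) → 1

E1 and E2 produce the same multiset:
a | e
6 | 3

yes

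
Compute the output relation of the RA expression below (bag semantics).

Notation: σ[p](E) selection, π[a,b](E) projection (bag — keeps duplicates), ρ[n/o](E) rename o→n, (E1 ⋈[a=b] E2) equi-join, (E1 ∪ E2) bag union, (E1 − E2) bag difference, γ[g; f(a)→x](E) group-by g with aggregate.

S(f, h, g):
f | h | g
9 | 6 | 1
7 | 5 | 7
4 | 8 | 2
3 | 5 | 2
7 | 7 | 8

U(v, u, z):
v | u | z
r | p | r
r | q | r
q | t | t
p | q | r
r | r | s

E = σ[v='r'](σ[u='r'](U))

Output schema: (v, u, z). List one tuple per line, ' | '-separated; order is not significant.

Row counts bottom-up:
  U → 5
  σ[u='r'](U) → 1
  σ[v='r'](σ[u='r'](U)) → 1

== RESULT ==
v | u | z
r | r | s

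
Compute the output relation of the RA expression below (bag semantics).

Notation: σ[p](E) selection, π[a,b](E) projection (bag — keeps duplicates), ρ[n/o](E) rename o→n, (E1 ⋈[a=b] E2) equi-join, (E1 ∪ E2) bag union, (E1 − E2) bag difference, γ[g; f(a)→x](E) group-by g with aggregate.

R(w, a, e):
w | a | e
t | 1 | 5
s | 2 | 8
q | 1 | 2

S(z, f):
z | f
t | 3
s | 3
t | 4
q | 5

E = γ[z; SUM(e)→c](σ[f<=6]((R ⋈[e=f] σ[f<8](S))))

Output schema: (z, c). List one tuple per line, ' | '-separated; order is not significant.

Row counts bottom-up:
  R → 3
  S → 4
  σ[f<8](S) → 4
  (R ⋈[e=f] σ[f<8](S)) → 1
  σ[f<=6]((R ⋈[e=f] σ[f<8](S))) → 1
  γ[z; SUM(e)→c](σ[f<=6]((R ⋈[e=f] σ[f<8](S)))) → 1

== RESULT ==
z | c
q | 5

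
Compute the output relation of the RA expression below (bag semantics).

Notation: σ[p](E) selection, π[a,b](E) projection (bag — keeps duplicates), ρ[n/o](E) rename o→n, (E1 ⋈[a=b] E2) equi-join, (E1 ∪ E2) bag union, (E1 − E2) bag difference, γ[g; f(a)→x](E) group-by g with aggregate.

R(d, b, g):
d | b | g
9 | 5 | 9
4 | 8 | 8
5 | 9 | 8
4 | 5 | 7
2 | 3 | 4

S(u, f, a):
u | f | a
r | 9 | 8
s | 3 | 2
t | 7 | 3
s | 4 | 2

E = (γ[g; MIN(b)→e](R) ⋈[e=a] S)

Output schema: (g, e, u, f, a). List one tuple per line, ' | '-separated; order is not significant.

Row counts bottom-up:
  R → 5
  γ[g; MIN(b)→e](R) → 4
  S → 4
  (γ[g; MIN(b)→e](R) ⋈[e=a] S) → 2

== RESULT ==
g | e | u | f | a
4 | 3 | t | 7 | 3
8 | 8 | r | 9 | 8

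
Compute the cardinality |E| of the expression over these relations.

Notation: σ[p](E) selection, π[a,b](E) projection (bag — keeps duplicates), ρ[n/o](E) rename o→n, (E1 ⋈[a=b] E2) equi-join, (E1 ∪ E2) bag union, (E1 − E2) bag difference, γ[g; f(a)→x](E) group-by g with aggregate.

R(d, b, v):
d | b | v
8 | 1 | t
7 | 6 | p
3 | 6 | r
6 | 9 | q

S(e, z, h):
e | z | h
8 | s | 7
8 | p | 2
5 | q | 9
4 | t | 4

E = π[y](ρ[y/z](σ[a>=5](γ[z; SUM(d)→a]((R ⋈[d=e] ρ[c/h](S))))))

Row counts bottom-up:
  R → 4
  S → 4
  ρ[c/h](S) → 4
  (R ⋈[d=e] ρ[c/h](S)) → 2
  γ[z; SUM(d)→a]((R ⋈[d=e] ρ[c/h](S))) → 2
  σ[a>=5](γ[z; SUM(d)→a]((R ⋈[d=e] ρ[c/h](S)))) → 2
  ρ[y/z](σ[a>=5](γ[z; SUM(d)→a]((R ⋈[d=e] ρ[c/h](S))))) → 2
  π[y](ρ[y/z](σ[a>=5](γ[z; SUM(d)→a]((R ⋈[d=e] ρ[c/h](S)))))) → 2

|E| = 2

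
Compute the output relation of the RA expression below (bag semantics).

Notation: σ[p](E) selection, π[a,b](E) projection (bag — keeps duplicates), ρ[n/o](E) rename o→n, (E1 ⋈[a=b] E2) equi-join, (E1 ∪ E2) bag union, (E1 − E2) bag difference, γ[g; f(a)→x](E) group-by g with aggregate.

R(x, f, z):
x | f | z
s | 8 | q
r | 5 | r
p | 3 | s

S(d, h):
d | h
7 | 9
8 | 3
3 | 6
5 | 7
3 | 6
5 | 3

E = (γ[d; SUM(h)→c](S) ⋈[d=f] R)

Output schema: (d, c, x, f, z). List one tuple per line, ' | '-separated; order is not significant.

Per-node cardinality:
  S → 6
  γ[d; SUM(h)→c](S) → 4
  R → 3
  (γ[d; SUM(h)→c](S) ⋈[d=f] R) → 3

== RESULT ==
d | c | x | f | z
3 | 12 | p | 3 | s
5 | 10 | r | 5 | r
8 | 3 | s | 8 | q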